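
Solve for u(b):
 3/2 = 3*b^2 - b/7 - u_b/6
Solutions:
 u(b) = C1 + 6*b^3 - 3*b^2/7 - 9*b


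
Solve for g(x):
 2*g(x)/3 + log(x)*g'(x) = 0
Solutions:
 g(x) = C1*exp(-2*li(x)/3)


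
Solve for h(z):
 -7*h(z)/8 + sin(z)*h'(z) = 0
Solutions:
 h(z) = C1*(cos(z) - 1)^(7/16)/(cos(z) + 1)^(7/16)


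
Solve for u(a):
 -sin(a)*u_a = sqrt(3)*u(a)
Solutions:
 u(a) = C1*(cos(a) + 1)^(sqrt(3)/2)/(cos(a) - 1)^(sqrt(3)/2)


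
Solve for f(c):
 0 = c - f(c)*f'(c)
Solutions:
 f(c) = -sqrt(C1 + c^2)
 f(c) = sqrt(C1 + c^2)


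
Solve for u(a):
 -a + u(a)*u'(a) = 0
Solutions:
 u(a) = -sqrt(C1 + a^2)
 u(a) = sqrt(C1 + a^2)


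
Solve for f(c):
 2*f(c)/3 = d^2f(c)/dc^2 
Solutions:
 f(c) = C1*exp(-sqrt(6)*c/3) + C2*exp(sqrt(6)*c/3)


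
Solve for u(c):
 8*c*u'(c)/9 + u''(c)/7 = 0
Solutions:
 u(c) = C1 + C2*erf(2*sqrt(7)*c/3)


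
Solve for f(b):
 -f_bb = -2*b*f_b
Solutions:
 f(b) = C1 + C2*erfi(b)


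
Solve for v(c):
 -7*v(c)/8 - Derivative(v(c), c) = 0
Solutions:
 v(c) = C1*exp(-7*c/8)


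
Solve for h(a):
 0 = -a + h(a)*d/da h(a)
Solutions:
 h(a) = -sqrt(C1 + a^2)
 h(a) = sqrt(C1 + a^2)


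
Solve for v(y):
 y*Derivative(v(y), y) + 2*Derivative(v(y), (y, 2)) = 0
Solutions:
 v(y) = C1 + C2*erf(y/2)


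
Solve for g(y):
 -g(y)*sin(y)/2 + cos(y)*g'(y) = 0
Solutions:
 g(y) = C1/sqrt(cos(y))


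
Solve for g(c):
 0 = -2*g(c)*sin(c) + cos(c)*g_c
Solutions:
 g(c) = C1/cos(c)^2


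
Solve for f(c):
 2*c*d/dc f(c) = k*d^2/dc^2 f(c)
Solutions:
 f(c) = C1 + C2*erf(c*sqrt(-1/k))/sqrt(-1/k)


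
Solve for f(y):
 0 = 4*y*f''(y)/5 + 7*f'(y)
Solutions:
 f(y) = C1 + C2/y^(31/4)


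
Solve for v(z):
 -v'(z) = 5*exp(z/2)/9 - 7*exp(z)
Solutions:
 v(z) = C1 - 10*exp(z/2)/9 + 7*exp(z)


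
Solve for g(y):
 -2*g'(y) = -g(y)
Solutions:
 g(y) = C1*exp(y/2)


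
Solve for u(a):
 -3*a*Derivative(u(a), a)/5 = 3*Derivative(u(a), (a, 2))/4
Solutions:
 u(a) = C1 + C2*erf(sqrt(10)*a/5)


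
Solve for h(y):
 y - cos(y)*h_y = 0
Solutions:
 h(y) = C1 + Integral(y/cos(y), y)


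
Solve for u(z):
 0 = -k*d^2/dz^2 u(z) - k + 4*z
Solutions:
 u(z) = C1 + C2*z - z^2/2 + 2*z^3/(3*k)


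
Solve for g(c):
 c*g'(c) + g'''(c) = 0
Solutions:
 g(c) = C1 + Integral(C2*airyai(-c) + C3*airybi(-c), c)


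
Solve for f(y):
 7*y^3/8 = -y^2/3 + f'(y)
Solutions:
 f(y) = C1 + 7*y^4/32 + y^3/9


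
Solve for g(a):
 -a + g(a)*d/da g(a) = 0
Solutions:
 g(a) = -sqrt(C1 + a^2)
 g(a) = sqrt(C1 + a^2)


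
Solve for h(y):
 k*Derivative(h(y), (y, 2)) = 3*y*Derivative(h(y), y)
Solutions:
 h(y) = C1 + C2*erf(sqrt(6)*y*sqrt(-1/k)/2)/sqrt(-1/k)


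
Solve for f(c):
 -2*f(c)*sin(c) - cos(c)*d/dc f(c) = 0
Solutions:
 f(c) = C1*cos(c)^2


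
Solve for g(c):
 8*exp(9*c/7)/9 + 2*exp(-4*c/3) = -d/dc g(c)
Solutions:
 g(c) = C1 - 56*exp(9*c/7)/81 + 3*exp(-4*c/3)/2


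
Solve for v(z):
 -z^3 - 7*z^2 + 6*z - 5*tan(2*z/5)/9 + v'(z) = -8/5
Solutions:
 v(z) = C1 + z^4/4 + 7*z^3/3 - 3*z^2 - 8*z/5 - 25*log(cos(2*z/5))/18


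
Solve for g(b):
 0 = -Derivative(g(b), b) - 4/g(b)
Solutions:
 g(b) = -sqrt(C1 - 8*b)
 g(b) = sqrt(C1 - 8*b)


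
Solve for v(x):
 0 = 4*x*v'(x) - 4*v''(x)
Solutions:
 v(x) = C1 + C2*erfi(sqrt(2)*x/2)


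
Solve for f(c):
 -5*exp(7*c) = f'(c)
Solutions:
 f(c) = C1 - 5*exp(7*c)/7


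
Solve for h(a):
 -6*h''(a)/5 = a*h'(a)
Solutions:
 h(a) = C1 + C2*erf(sqrt(15)*a/6)


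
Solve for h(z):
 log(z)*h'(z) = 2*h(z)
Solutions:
 h(z) = C1*exp(2*li(z))


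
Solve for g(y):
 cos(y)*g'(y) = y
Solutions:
 g(y) = C1 + Integral(y/cos(y), y)


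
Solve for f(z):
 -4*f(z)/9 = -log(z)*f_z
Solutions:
 f(z) = C1*exp(4*li(z)/9)


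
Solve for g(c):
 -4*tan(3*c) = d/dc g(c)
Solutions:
 g(c) = C1 + 4*log(cos(3*c))/3


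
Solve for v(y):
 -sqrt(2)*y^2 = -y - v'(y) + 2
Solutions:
 v(y) = C1 + sqrt(2)*y^3/3 - y^2/2 + 2*y


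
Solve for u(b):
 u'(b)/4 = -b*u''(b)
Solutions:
 u(b) = C1 + C2*b^(3/4)


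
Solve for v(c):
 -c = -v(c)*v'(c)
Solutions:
 v(c) = -sqrt(C1 + c^2)
 v(c) = sqrt(C1 + c^2)


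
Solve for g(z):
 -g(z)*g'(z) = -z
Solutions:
 g(z) = -sqrt(C1 + z^2)
 g(z) = sqrt(C1 + z^2)


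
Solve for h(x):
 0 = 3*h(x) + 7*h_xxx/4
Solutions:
 h(x) = C3*exp(x*(-12^(1/3)*7^(2/3) + 3*14^(2/3)*3^(1/3))/28)*sin(14^(2/3)*3^(5/6)*x/14) + C4*exp(x*(-12^(1/3)*7^(2/3) + 3*14^(2/3)*3^(1/3))/28)*cos(14^(2/3)*3^(5/6)*x/14) + C5*exp(-x*(12^(1/3)*7^(2/3) + 3*14^(2/3)*3^(1/3))/28) + (C1*sin(14^(2/3)*3^(5/6)*x/14) + C2*cos(14^(2/3)*3^(5/6)*x/14))*exp(12^(1/3)*7^(2/3)*x/14)


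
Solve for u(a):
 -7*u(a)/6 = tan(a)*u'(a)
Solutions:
 u(a) = C1/sin(a)^(7/6)


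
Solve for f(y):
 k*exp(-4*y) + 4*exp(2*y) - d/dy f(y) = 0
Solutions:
 f(y) = C1 - k*exp(-4*y)/4 + 2*exp(2*y)


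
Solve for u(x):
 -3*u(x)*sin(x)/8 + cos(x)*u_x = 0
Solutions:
 u(x) = C1/cos(x)^(3/8)


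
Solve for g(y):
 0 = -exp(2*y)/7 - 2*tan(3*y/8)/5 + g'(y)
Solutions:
 g(y) = C1 + exp(2*y)/14 - 16*log(cos(3*y/8))/15


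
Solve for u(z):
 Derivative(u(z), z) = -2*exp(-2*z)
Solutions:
 u(z) = C1 + exp(-2*z)


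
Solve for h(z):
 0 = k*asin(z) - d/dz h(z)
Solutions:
 h(z) = C1 + k*(z*asin(z) + sqrt(1 - z^2))


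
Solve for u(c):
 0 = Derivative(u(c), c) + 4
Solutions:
 u(c) = C1 - 4*c


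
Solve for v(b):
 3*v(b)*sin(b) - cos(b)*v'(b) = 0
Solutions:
 v(b) = C1/cos(b)^3


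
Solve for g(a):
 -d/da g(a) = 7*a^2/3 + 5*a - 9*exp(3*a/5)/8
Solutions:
 g(a) = C1 - 7*a^3/9 - 5*a^2/2 + 15*exp(3*a/5)/8


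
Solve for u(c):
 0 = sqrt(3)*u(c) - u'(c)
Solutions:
 u(c) = C1*exp(sqrt(3)*c)


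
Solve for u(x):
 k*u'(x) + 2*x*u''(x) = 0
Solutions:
 u(x) = C1 + x^(1 - re(k)/2)*(C2*sin(log(x)*Abs(im(k))/2) + C3*cos(log(x)*im(k)/2))


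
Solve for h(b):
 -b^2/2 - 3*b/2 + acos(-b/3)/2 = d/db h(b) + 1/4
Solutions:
 h(b) = C1 - b^3/6 - 3*b^2/4 + b*acos(-b/3)/2 - b/4 + sqrt(9 - b^2)/2


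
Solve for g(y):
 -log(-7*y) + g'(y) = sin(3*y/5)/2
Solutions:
 g(y) = C1 + y*log(-y) - y + y*log(7) - 5*cos(3*y/5)/6


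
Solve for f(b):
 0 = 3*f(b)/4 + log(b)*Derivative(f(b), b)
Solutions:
 f(b) = C1*exp(-3*li(b)/4)


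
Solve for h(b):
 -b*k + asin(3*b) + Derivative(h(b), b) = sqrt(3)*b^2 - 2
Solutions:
 h(b) = C1 + sqrt(3)*b^3/3 + b^2*k/2 - b*asin(3*b) - 2*b - sqrt(1 - 9*b^2)/3


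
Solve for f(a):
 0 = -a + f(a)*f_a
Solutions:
 f(a) = -sqrt(C1 + a^2)
 f(a) = sqrt(C1 + a^2)


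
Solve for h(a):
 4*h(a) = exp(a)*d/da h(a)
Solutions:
 h(a) = C1*exp(-4*exp(-a))


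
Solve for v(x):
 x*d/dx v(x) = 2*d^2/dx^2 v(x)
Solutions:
 v(x) = C1 + C2*erfi(x/2)


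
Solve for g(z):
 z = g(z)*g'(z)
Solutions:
 g(z) = -sqrt(C1 + z^2)
 g(z) = sqrt(C1 + z^2)


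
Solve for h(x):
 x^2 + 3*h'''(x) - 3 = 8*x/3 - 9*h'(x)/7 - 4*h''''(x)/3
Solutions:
 h(x) = C1 + C2*exp(3*x*(-14 + 7*7^(1/3)/(4*sqrt(11) + 15)^(1/3) + 7^(2/3)*(4*sqrt(11) + 15)^(1/3))/56)*sin(3*sqrt(3)*7^(1/3)*x*(-7^(1/3)*(4*sqrt(11) + 15)^(1/3) + 7/(4*sqrt(11) + 15)^(1/3))/56) + C3*exp(3*x*(-14 + 7*7^(1/3)/(4*sqrt(11) + 15)^(1/3) + 7^(2/3)*(4*sqrt(11) + 15)^(1/3))/56)*cos(3*sqrt(3)*7^(1/3)*x*(-7^(1/3)*(4*sqrt(11) + 15)^(1/3) + 7/(4*sqrt(11) + 15)^(1/3))/56) + C4*exp(-3*x*(7*7^(1/3)/(4*sqrt(11) + 15)^(1/3) + 7 + 7^(2/3)*(4*sqrt(11) + 15)^(1/3))/28) - 7*x^3/27 + 28*x^2/27 + 161*x/27


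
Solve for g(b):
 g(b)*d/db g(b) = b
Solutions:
 g(b) = -sqrt(C1 + b^2)
 g(b) = sqrt(C1 + b^2)


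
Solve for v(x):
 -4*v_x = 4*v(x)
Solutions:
 v(x) = C1*exp(-x)


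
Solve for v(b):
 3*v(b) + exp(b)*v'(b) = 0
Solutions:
 v(b) = C1*exp(3*exp(-b))


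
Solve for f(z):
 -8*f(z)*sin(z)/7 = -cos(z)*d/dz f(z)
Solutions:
 f(z) = C1/cos(z)^(8/7)


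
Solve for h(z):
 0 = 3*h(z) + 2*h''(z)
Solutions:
 h(z) = C1*sin(sqrt(6)*z/2) + C2*cos(sqrt(6)*z/2)


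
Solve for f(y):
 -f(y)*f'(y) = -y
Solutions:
 f(y) = -sqrt(C1 + y^2)
 f(y) = sqrt(C1 + y^2)


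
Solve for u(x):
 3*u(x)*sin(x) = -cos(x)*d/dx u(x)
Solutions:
 u(x) = C1*cos(x)^3


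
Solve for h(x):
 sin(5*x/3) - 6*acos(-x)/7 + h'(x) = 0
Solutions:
 h(x) = C1 + 6*x*acos(-x)/7 + 6*sqrt(1 - x^2)/7 + 3*cos(5*x/3)/5


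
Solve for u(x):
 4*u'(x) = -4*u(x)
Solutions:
 u(x) = C1*exp(-x)


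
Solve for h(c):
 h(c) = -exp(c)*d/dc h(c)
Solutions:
 h(c) = C1*exp(exp(-c))


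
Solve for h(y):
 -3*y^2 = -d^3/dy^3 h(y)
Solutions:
 h(y) = C1 + C2*y + C3*y^2 + y^5/20


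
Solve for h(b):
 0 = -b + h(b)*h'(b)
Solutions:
 h(b) = -sqrt(C1 + b^2)
 h(b) = sqrt(C1 + b^2)


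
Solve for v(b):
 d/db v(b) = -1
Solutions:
 v(b) = C1 - b


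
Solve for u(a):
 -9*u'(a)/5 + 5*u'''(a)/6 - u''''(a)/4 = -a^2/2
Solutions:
 u(a) = C1 + C2*exp(a*(250*2^(2/3)*5^(1/3)/(81*sqrt(1561) + 4061)^(1/3) + 2^(1/3)*5^(2/3)*(81*sqrt(1561) + 4061)^(1/3) + 100)/90)*sin(10^(1/3)*sqrt(3)*a*(-5^(1/3)*(81*sqrt(1561) + 4061)^(1/3) + 250*2^(1/3)/(81*sqrt(1561) + 4061)^(1/3))/90) + C3*exp(a*(250*2^(2/3)*5^(1/3)/(81*sqrt(1561) + 4061)^(1/3) + 2^(1/3)*5^(2/3)*(81*sqrt(1561) + 4061)^(1/3) + 100)/90)*cos(10^(1/3)*sqrt(3)*a*(-5^(1/3)*(81*sqrt(1561) + 4061)^(1/3) + 250*2^(1/3)/(81*sqrt(1561) + 4061)^(1/3))/90) + C4*exp(a*(-2^(1/3)*5^(2/3)*(81*sqrt(1561) + 4061)^(1/3) - 250*2^(2/3)*5^(1/3)/(81*sqrt(1561) + 4061)^(1/3) + 50)/45) + 5*a^3/54 + 125*a/486


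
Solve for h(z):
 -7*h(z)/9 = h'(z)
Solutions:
 h(z) = C1*exp(-7*z/9)


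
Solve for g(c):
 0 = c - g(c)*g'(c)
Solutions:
 g(c) = -sqrt(C1 + c^2)
 g(c) = sqrt(C1 + c^2)


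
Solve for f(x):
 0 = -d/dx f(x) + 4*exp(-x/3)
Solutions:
 f(x) = C1 - 12*exp(-x/3)


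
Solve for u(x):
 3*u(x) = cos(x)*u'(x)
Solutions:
 u(x) = C1*(sin(x) + 1)^(3/2)/(sin(x) - 1)^(3/2)


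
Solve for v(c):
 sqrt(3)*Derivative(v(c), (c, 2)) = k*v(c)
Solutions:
 v(c) = C1*exp(-3^(3/4)*c*sqrt(k)/3) + C2*exp(3^(3/4)*c*sqrt(k)/3)


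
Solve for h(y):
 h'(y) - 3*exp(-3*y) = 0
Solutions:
 h(y) = C1 - exp(-3*y)


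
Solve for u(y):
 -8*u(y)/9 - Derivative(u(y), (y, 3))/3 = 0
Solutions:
 u(y) = C3*exp(-2*3^(2/3)*y/3) + (C1*sin(3^(1/6)*y) + C2*cos(3^(1/6)*y))*exp(3^(2/3)*y/3)


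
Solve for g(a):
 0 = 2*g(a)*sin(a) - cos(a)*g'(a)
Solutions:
 g(a) = C1/cos(a)^2


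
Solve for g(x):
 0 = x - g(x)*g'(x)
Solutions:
 g(x) = -sqrt(C1 + x^2)
 g(x) = sqrt(C1 + x^2)


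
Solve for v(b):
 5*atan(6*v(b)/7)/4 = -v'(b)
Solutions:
 Integral(1/atan(6*_y/7), (_y, v(b))) = C1 - 5*b/4


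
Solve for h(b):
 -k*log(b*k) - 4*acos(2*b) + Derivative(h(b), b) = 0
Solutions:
 h(b) = C1 + b*k*(log(b*k) - 1) + 4*b*acos(2*b) - 2*sqrt(1 - 4*b^2)


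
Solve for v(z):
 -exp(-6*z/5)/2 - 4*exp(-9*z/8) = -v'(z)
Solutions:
 v(z) = C1 - 5*exp(-6*z/5)/12 - 32*exp(-9*z/8)/9


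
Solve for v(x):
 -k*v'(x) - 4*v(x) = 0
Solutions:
 v(x) = C1*exp(-4*x/k)


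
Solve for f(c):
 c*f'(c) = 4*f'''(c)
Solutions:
 f(c) = C1 + Integral(C2*airyai(2^(1/3)*c/2) + C3*airybi(2^(1/3)*c/2), c)


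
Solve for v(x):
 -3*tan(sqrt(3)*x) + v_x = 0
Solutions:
 v(x) = C1 - sqrt(3)*log(cos(sqrt(3)*x))


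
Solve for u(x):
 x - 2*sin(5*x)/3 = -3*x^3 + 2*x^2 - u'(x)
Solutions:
 u(x) = C1 - 3*x^4/4 + 2*x^3/3 - x^2/2 - 2*cos(5*x)/15


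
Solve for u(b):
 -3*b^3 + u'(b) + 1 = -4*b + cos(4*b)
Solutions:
 u(b) = C1 + 3*b^4/4 - 2*b^2 - b + sin(4*b)/4


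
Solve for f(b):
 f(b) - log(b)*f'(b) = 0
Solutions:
 f(b) = C1*exp(li(b))


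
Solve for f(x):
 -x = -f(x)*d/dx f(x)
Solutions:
 f(x) = -sqrt(C1 + x^2)
 f(x) = sqrt(C1 + x^2)


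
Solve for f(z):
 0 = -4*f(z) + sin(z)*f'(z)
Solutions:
 f(z) = C1*(cos(z)^2 - 2*cos(z) + 1)/(cos(z)^2 + 2*cos(z) + 1)


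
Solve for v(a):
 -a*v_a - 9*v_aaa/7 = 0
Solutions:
 v(a) = C1 + Integral(C2*airyai(-21^(1/3)*a/3) + C3*airybi(-21^(1/3)*a/3), a)


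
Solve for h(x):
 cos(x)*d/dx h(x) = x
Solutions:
 h(x) = C1 + Integral(x/cos(x), x)


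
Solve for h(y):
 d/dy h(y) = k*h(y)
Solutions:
 h(y) = C1*exp(k*y)


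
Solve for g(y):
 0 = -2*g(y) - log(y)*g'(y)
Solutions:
 g(y) = C1*exp(-2*li(y))


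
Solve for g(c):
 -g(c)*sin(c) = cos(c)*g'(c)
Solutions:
 g(c) = C1*cos(c)


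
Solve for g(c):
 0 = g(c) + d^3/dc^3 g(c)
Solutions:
 g(c) = C3*exp(-c) + (C1*sin(sqrt(3)*c/2) + C2*cos(sqrt(3)*c/2))*exp(c/2)


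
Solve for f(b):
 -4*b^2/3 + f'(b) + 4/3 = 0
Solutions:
 f(b) = C1 + 4*b^3/9 - 4*b/3


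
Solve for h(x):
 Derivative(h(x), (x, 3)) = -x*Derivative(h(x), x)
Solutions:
 h(x) = C1 + Integral(C2*airyai(-x) + C3*airybi(-x), x)


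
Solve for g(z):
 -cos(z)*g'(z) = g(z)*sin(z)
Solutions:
 g(z) = C1*cos(z)


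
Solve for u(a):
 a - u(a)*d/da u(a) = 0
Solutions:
 u(a) = -sqrt(C1 + a^2)
 u(a) = sqrt(C1 + a^2)


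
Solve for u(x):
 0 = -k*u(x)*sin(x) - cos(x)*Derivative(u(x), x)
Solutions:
 u(x) = C1*exp(k*log(cos(x)))


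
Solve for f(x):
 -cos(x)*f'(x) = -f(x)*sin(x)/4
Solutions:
 f(x) = C1/cos(x)^(1/4)


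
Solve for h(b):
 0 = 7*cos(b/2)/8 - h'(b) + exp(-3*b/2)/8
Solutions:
 h(b) = C1 + 7*sin(b/2)/4 - exp(-3*b/2)/12


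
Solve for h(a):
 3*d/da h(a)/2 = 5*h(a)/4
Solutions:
 h(a) = C1*exp(5*a/6)


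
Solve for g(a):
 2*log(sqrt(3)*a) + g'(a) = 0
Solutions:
 g(a) = C1 - 2*a*log(a) - a*log(3) + 2*a


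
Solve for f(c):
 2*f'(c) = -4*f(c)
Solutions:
 f(c) = C1*exp(-2*c)


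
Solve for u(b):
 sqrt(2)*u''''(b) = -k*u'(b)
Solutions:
 u(b) = C1 + C2*exp(2^(5/6)*b*(-k)^(1/3)/2) + C3*exp(2^(5/6)*b*(-k)^(1/3)*(-1 + sqrt(3)*I)/4) + C4*exp(-2^(5/6)*b*(-k)^(1/3)*(1 + sqrt(3)*I)/4)


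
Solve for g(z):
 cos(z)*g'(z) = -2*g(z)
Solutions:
 g(z) = C1*(sin(z) - 1)/(sin(z) + 1)


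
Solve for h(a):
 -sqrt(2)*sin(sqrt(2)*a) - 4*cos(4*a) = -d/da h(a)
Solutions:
 h(a) = C1 + sin(4*a) - cos(sqrt(2)*a)


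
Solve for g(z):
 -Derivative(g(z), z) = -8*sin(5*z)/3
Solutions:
 g(z) = C1 - 8*cos(5*z)/15


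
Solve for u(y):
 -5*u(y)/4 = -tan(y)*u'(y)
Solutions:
 u(y) = C1*sin(y)^(5/4)


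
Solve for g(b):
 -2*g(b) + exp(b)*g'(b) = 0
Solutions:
 g(b) = C1*exp(-2*exp(-b))


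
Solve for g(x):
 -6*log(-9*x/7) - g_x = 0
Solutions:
 g(x) = C1 - 6*x*log(-x) + 6*x*(-2*log(3) + 1 + log(7))


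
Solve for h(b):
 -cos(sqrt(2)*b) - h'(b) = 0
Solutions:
 h(b) = C1 - sqrt(2)*sin(sqrt(2)*b)/2


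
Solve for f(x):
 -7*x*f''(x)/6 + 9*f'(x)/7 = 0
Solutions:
 f(x) = C1 + C2*x^(103/49)


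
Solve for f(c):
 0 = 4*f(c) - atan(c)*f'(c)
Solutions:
 f(c) = C1*exp(4*Integral(1/atan(c), c))


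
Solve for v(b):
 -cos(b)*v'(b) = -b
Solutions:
 v(b) = C1 + Integral(b/cos(b), b)


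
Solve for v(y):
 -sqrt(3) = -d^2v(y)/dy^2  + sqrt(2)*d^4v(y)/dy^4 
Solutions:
 v(y) = C1 + C2*y + C3*exp(-2^(3/4)*y/2) + C4*exp(2^(3/4)*y/2) + sqrt(3)*y^2/2


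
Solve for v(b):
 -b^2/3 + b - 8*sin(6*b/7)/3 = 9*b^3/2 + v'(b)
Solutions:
 v(b) = C1 - 9*b^4/8 - b^3/9 + b^2/2 + 28*cos(6*b/7)/9


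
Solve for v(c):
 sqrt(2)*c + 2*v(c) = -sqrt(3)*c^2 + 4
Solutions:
 v(c) = -sqrt(3)*c^2/2 - sqrt(2)*c/2 + 2


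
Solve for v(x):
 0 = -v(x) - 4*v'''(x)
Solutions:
 v(x) = C3*exp(-2^(1/3)*x/2) + (C1*sin(2^(1/3)*sqrt(3)*x/4) + C2*cos(2^(1/3)*sqrt(3)*x/4))*exp(2^(1/3)*x/4)


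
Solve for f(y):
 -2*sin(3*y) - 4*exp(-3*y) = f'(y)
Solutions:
 f(y) = C1 + 2*cos(3*y)/3 + 4*exp(-3*y)/3


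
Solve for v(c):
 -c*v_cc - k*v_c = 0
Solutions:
 v(c) = C1 + c^(1 - re(k))*(C2*sin(log(c)*Abs(im(k))) + C3*cos(log(c)*im(k)))


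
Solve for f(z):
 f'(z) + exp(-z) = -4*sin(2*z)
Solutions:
 f(z) = C1 + 2*cos(2*z) + exp(-z)


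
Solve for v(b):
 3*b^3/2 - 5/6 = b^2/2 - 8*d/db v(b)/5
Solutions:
 v(b) = C1 - 15*b^4/64 + 5*b^3/48 + 25*b/48


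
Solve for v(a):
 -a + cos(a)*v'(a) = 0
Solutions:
 v(a) = C1 + Integral(a/cos(a), a)


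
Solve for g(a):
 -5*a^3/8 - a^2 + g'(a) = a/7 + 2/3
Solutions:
 g(a) = C1 + 5*a^4/32 + a^3/3 + a^2/14 + 2*a/3


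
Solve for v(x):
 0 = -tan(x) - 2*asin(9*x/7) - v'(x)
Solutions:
 v(x) = C1 - 2*x*asin(9*x/7) - 2*sqrt(49 - 81*x^2)/9 + log(cos(x))


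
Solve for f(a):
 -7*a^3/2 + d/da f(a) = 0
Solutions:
 f(a) = C1 + 7*a^4/8


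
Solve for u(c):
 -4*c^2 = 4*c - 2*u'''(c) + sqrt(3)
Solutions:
 u(c) = C1 + C2*c + C3*c^2 + c^5/30 + c^4/12 + sqrt(3)*c^3/12


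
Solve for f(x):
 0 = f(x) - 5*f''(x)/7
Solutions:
 f(x) = C1*exp(-sqrt(35)*x/5) + C2*exp(sqrt(35)*x/5)


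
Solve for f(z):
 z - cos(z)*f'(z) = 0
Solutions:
 f(z) = C1 + Integral(z/cos(z), z)


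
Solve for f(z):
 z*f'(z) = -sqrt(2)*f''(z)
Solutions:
 f(z) = C1 + C2*erf(2^(1/4)*z/2)


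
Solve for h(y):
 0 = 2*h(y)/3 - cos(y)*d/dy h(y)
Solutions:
 h(y) = C1*(sin(y) + 1)^(1/3)/(sin(y) - 1)^(1/3)


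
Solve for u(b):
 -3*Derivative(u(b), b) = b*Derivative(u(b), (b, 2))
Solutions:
 u(b) = C1 + C2/b^2


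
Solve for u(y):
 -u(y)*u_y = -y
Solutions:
 u(y) = -sqrt(C1 + y^2)
 u(y) = sqrt(C1 + y^2)


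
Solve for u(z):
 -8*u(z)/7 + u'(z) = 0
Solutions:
 u(z) = C1*exp(8*z/7)


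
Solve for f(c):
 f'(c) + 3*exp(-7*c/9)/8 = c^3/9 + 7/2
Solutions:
 f(c) = C1 + c^4/36 + 7*c/2 + 27*exp(-7*c/9)/56


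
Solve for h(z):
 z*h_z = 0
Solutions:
 h(z) = C1


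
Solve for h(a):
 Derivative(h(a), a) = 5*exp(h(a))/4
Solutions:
 h(a) = log(-1/(C1 + 5*a)) + 2*log(2)


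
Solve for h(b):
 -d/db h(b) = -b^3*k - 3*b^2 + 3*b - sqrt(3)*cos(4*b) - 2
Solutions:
 h(b) = C1 + b^4*k/4 + b^3 - 3*b^2/2 + 2*b + sqrt(3)*sin(4*b)/4


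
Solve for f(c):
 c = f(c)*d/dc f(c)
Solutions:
 f(c) = -sqrt(C1 + c^2)
 f(c) = sqrt(C1 + c^2)


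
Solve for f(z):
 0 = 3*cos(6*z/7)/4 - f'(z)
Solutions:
 f(z) = C1 + 7*sin(6*z/7)/8


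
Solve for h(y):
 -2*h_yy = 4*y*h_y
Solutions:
 h(y) = C1 + C2*erf(y)


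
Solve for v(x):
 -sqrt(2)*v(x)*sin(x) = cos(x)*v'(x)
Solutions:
 v(x) = C1*cos(x)^(sqrt(2))


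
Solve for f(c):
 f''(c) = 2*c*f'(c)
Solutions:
 f(c) = C1 + C2*erfi(c)


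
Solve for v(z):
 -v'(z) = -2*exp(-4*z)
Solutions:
 v(z) = C1 - exp(-4*z)/2


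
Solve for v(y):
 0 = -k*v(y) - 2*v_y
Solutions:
 v(y) = C1*exp(-k*y/2)


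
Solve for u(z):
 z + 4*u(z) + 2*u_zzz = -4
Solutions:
 u(z) = C3*exp(-2^(1/3)*z) - z/4 + (C1*sin(2^(1/3)*sqrt(3)*z/2) + C2*cos(2^(1/3)*sqrt(3)*z/2))*exp(2^(1/3)*z/2) - 1


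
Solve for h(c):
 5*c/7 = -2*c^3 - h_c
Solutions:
 h(c) = C1 - c^4/2 - 5*c^2/14


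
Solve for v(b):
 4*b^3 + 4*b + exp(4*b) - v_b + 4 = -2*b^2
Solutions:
 v(b) = C1 + b^4 + 2*b^3/3 + 2*b^2 + 4*b + exp(4*b)/4


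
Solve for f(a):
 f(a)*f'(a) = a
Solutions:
 f(a) = -sqrt(C1 + a^2)
 f(a) = sqrt(C1 + a^2)


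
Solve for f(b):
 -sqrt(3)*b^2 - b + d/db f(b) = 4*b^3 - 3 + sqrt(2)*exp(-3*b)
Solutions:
 f(b) = C1 + b^4 + sqrt(3)*b^3/3 + b^2/2 - 3*b - sqrt(2)*exp(-3*b)/3


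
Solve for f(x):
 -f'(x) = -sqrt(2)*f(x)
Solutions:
 f(x) = C1*exp(sqrt(2)*x)


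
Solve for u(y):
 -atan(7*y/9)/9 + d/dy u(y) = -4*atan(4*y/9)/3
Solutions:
 u(y) = C1 - 4*y*atan(4*y/9)/3 + y*atan(7*y/9)/9 + 3*log(16*y^2 + 81)/2 - log(49*y^2 + 81)/14


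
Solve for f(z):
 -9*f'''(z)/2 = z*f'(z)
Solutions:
 f(z) = C1 + Integral(C2*airyai(-6^(1/3)*z/3) + C3*airybi(-6^(1/3)*z/3), z)


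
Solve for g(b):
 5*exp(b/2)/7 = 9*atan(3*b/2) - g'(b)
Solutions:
 g(b) = C1 + 9*b*atan(3*b/2) - 10*exp(b/2)/7 - 3*log(9*b^2 + 4)


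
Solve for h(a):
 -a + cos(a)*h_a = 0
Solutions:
 h(a) = C1 + Integral(a/cos(a), a)


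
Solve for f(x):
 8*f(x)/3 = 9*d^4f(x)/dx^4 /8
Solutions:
 f(x) = C1*exp(-2*sqrt(2)*3^(1/4)*x/3) + C2*exp(2*sqrt(2)*3^(1/4)*x/3) + C3*sin(2*sqrt(2)*3^(1/4)*x/3) + C4*cos(2*sqrt(2)*3^(1/4)*x/3)


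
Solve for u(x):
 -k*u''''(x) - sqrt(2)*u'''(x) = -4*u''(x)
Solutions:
 u(x) = C1 + C2*x + C3*exp(sqrt(2)*x*(sqrt(8*k + 1) - 1)/(2*k)) + C4*exp(-sqrt(2)*x*(sqrt(8*k + 1) + 1)/(2*k))


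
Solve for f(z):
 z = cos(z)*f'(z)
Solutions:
 f(z) = C1 + Integral(z/cos(z), z)


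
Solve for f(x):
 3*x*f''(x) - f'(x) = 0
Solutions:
 f(x) = C1 + C2*x^(4/3)


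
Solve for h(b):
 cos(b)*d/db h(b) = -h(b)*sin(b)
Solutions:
 h(b) = C1*cos(b)


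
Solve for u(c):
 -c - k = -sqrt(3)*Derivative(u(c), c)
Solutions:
 u(c) = C1 + sqrt(3)*c^2/6 + sqrt(3)*c*k/3


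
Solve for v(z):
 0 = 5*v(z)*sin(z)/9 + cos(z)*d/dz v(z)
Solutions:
 v(z) = C1*cos(z)^(5/9)


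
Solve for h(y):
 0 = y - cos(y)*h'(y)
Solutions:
 h(y) = C1 + Integral(y/cos(y), y)


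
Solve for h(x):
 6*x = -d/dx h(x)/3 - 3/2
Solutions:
 h(x) = C1 - 9*x^2 - 9*x/2


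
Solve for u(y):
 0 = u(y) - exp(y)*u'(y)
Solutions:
 u(y) = C1*exp(-exp(-y))


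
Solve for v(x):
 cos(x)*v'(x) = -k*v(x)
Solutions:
 v(x) = C1*exp(k*(log(sin(x) - 1) - log(sin(x) + 1))/2)


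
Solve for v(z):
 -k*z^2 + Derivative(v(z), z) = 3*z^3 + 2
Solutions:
 v(z) = C1 + k*z^3/3 + 3*z^4/4 + 2*z


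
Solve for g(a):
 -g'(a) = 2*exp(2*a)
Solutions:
 g(a) = C1 - exp(2*a)


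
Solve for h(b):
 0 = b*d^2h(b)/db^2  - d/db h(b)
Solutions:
 h(b) = C1 + C2*b^2


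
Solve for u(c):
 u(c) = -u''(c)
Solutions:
 u(c) = C1*sin(c) + C2*cos(c)


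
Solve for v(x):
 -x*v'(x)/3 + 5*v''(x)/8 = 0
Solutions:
 v(x) = C1 + C2*erfi(2*sqrt(15)*x/15)


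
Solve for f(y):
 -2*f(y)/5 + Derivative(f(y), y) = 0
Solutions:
 f(y) = C1*exp(2*y/5)


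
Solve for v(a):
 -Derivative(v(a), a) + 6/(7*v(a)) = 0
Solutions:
 v(a) = -sqrt(C1 + 84*a)/7
 v(a) = sqrt(C1 + 84*a)/7


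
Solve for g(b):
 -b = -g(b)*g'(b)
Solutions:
 g(b) = -sqrt(C1 + b^2)
 g(b) = sqrt(C1 + b^2)


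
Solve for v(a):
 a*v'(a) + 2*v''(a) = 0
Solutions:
 v(a) = C1 + C2*erf(a/2)


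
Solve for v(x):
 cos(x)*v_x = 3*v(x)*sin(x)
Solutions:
 v(x) = C1/cos(x)^3


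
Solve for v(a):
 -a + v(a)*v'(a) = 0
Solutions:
 v(a) = -sqrt(C1 + a^2)
 v(a) = sqrt(C1 + a^2)


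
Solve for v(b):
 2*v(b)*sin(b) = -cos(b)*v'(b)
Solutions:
 v(b) = C1*cos(b)^2


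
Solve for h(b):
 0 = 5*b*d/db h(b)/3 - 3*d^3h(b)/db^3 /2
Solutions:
 h(b) = C1 + Integral(C2*airyai(30^(1/3)*b/3) + C3*airybi(30^(1/3)*b/3), b)


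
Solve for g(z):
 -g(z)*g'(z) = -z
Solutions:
 g(z) = -sqrt(C1 + z^2)
 g(z) = sqrt(C1 + z^2)


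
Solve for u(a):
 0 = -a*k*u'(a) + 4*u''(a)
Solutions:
 u(a) = Piecewise((-sqrt(2)*sqrt(pi)*C1*erf(sqrt(2)*a*sqrt(-k)/4)/sqrt(-k) - C2, (k > 0) | (k < 0)), (-C1*a - C2, True))


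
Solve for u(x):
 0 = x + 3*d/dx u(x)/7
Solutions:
 u(x) = C1 - 7*x^2/6


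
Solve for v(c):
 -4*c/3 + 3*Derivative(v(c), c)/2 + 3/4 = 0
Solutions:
 v(c) = C1 + 4*c^2/9 - c/2


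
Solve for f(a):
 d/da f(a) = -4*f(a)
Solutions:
 f(a) = C1*exp(-4*a)


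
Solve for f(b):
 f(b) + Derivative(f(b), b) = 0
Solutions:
 f(b) = C1*exp(-b)


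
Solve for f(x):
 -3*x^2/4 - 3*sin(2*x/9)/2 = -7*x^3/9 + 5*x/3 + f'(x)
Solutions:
 f(x) = C1 + 7*x^4/36 - x^3/4 - 5*x^2/6 + 27*cos(2*x/9)/4


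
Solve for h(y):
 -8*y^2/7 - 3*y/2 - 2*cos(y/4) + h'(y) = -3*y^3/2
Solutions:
 h(y) = C1 - 3*y^4/8 + 8*y^3/21 + 3*y^2/4 + 8*sin(y/4)


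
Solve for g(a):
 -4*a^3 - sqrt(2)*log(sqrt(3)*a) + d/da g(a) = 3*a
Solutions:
 g(a) = C1 + a^4 + 3*a^2/2 + sqrt(2)*a*log(a) - sqrt(2)*a + sqrt(2)*a*log(3)/2


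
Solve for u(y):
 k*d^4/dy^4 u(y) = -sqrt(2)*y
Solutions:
 u(y) = C1 + C2*y + C3*y^2 + C4*y^3 - sqrt(2)*y^5/(120*k)


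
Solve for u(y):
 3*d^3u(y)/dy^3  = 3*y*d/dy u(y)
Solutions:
 u(y) = C1 + Integral(C2*airyai(y) + C3*airybi(y), y)


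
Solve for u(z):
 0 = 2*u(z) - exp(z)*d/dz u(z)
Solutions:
 u(z) = C1*exp(-2*exp(-z))


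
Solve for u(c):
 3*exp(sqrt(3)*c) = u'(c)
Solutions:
 u(c) = C1 + sqrt(3)*exp(sqrt(3)*c)


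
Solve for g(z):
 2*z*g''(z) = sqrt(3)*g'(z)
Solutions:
 g(z) = C1 + C2*z^(sqrt(3)/2 + 1)


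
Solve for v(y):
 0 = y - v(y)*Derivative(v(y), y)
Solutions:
 v(y) = -sqrt(C1 + y^2)
 v(y) = sqrt(C1 + y^2)


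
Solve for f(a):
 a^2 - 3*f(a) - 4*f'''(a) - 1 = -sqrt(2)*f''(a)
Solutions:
 f(a) = C1*exp(a*(2^(2/3)/(-sqrt(2) + sqrt(-2 + (324 - sqrt(2))^2) + 324)^(1/3) + 2*sqrt(2) + 2^(1/3)*(-sqrt(2) + sqrt(-2 + (324 - sqrt(2))^2) + 324)^(1/3))/24)*sin(2^(1/3)*sqrt(3)*a*(-(-sqrt(2) + sqrt(-2 + (324 - sqrt(2))^2) + 324)^(1/3) + 2^(1/3)/(-sqrt(2) + sqrt(-2 + (324 - sqrt(2))^2) + 324)^(1/3))/24) + C2*exp(a*(2^(2/3)/(-sqrt(2) + sqrt(-2 + (324 - sqrt(2))^2) + 324)^(1/3) + 2*sqrt(2) + 2^(1/3)*(-sqrt(2) + sqrt(-2 + (324 - sqrt(2))^2) + 324)^(1/3))/24)*cos(2^(1/3)*sqrt(3)*a*(-(-sqrt(2) + sqrt(-2 + (324 - sqrt(2))^2) + 324)^(1/3) + 2^(1/3)/(-sqrt(2) + sqrt(-2 + (324 - sqrt(2))^2) + 324)^(1/3))/24) + C3*exp(a*(-2^(1/3)*(-sqrt(2) + sqrt(-2 + (324 - sqrt(2))^2) + 324)^(1/3) - 2^(2/3)/(-sqrt(2) + sqrt(-2 + (324 - sqrt(2))^2) + 324)^(1/3) + sqrt(2))/12) + a^2/3 - 1/3 + 2*sqrt(2)/9


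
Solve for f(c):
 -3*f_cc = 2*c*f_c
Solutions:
 f(c) = C1 + C2*erf(sqrt(3)*c/3)


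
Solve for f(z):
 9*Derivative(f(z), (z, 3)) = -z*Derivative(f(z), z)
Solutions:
 f(z) = C1 + Integral(C2*airyai(-3^(1/3)*z/3) + C3*airybi(-3^(1/3)*z/3), z)


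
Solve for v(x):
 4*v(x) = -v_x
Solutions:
 v(x) = C1*exp(-4*x)


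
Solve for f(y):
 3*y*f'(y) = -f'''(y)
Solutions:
 f(y) = C1 + Integral(C2*airyai(-3^(1/3)*y) + C3*airybi(-3^(1/3)*y), y)


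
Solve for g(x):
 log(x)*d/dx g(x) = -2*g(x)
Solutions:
 g(x) = C1*exp(-2*li(x))


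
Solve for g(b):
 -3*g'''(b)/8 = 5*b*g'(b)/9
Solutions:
 g(b) = C1 + Integral(C2*airyai(-2*5^(1/3)*b/3) + C3*airybi(-2*5^(1/3)*b/3), b)


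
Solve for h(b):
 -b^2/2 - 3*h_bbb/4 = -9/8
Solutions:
 h(b) = C1 + C2*b + C3*b^2 - b^5/90 + b^3/4


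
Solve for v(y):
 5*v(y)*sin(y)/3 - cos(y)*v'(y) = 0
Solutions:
 v(y) = C1/cos(y)^(5/3)


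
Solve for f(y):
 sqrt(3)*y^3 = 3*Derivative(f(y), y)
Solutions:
 f(y) = C1 + sqrt(3)*y^4/12


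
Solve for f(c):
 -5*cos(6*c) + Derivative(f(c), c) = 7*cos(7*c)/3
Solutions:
 f(c) = C1 + 5*sin(6*c)/6 + sin(7*c)/3


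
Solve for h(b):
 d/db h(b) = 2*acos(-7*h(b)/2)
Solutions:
 Integral(1/acos(-7*_y/2), (_y, h(b))) = C1 + 2*b


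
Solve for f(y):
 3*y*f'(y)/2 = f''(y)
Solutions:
 f(y) = C1 + C2*erfi(sqrt(3)*y/2)


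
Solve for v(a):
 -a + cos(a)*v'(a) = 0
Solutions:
 v(a) = C1 + Integral(a/cos(a), a)


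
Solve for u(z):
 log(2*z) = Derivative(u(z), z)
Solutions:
 u(z) = C1 + z*log(z) - z + z*log(2)


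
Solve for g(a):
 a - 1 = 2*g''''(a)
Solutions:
 g(a) = C1 + C2*a + C3*a^2 + C4*a^3 + a^5/240 - a^4/48


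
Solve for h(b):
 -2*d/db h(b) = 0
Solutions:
 h(b) = C1


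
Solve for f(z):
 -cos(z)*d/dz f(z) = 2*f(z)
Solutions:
 f(z) = C1*(sin(z) - 1)/(sin(z) + 1)


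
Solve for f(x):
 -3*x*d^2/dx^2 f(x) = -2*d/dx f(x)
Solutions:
 f(x) = C1 + C2*x^(5/3)


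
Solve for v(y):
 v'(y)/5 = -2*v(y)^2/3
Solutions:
 v(y) = 3/(C1 + 10*y)


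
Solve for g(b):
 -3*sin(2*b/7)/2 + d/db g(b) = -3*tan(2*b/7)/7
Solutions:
 g(b) = C1 + 3*log(cos(2*b/7))/2 - 21*cos(2*b/7)/4


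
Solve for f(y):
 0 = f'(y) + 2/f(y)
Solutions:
 f(y) = -sqrt(C1 - 4*y)
 f(y) = sqrt(C1 - 4*y)


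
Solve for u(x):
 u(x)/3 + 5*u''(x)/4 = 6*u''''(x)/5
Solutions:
 u(x) = C1*exp(-sqrt(3)*x*sqrt(25 + sqrt(1265))/12) + C2*exp(sqrt(3)*x*sqrt(25 + sqrt(1265))/12) + C3*sin(sqrt(3)*x*sqrt(-25 + sqrt(1265))/12) + C4*cos(sqrt(3)*x*sqrt(-25 + sqrt(1265))/12)


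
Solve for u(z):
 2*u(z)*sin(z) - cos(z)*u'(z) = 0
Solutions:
 u(z) = C1/cos(z)^2


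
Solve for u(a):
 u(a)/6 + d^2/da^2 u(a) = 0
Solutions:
 u(a) = C1*sin(sqrt(6)*a/6) + C2*cos(sqrt(6)*a/6)


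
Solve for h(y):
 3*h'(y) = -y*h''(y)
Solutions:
 h(y) = C1 + C2/y^2


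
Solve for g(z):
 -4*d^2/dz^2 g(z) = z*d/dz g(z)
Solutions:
 g(z) = C1 + C2*erf(sqrt(2)*z/4)


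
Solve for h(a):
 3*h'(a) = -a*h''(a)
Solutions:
 h(a) = C1 + C2/a^2


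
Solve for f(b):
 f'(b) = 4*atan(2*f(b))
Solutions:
 Integral(1/atan(2*_y), (_y, f(b))) = C1 + 4*b


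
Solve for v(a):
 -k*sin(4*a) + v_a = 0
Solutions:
 v(a) = C1 - k*cos(4*a)/4


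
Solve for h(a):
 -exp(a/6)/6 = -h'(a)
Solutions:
 h(a) = C1 + exp(a/6)


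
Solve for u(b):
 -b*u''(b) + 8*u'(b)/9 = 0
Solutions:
 u(b) = C1 + C2*b^(17/9)


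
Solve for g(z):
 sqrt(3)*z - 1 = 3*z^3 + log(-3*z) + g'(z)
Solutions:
 g(z) = C1 - 3*z^4/4 + sqrt(3)*z^2/2 - z*log(-z) - z*log(3)


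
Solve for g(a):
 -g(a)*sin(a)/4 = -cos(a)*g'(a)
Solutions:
 g(a) = C1/cos(a)^(1/4)


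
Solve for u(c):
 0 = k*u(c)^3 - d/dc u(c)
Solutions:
 u(c) = -sqrt(2)*sqrt(-1/(C1 + c*k))/2
 u(c) = sqrt(2)*sqrt(-1/(C1 + c*k))/2


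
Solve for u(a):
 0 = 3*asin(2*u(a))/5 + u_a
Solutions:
 Integral(1/asin(2*_y), (_y, u(a))) = C1 - 3*a/5


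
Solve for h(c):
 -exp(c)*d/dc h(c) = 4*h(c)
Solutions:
 h(c) = C1*exp(4*exp(-c))


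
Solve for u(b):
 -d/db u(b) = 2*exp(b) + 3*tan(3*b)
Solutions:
 u(b) = C1 - 2*exp(b) + log(cos(3*b))


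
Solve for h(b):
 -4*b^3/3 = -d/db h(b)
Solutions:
 h(b) = C1 + b^4/3


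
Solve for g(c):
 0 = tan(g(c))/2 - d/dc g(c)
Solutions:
 g(c) = pi - asin(C1*exp(c/2))
 g(c) = asin(C1*exp(c/2))


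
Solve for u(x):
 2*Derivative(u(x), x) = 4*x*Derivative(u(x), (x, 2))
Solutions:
 u(x) = C1 + C2*x^(3/2)


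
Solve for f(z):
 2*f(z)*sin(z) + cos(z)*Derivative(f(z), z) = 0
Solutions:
 f(z) = C1*cos(z)^2


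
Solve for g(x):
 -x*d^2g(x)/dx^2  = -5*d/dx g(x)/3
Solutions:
 g(x) = C1 + C2*x^(8/3)


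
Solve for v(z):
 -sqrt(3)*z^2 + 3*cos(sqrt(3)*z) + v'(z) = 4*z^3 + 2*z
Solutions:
 v(z) = C1 + z^4 + sqrt(3)*z^3/3 + z^2 - sqrt(3)*sin(sqrt(3)*z)


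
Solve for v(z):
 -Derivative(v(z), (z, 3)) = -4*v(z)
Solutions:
 v(z) = C3*exp(2^(2/3)*z) + (C1*sin(2^(2/3)*sqrt(3)*z/2) + C2*cos(2^(2/3)*sqrt(3)*z/2))*exp(-2^(2/3)*z/2)


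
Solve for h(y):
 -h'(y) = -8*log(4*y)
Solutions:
 h(y) = C1 + 8*y*log(y) - 8*y + y*log(65536)


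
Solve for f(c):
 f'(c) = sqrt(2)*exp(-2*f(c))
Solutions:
 f(c) = log(-sqrt(C1 + 2*sqrt(2)*c))
 f(c) = log(C1 + 2*sqrt(2)*c)/2


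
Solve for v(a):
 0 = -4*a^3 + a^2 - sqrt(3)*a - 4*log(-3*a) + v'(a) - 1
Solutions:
 v(a) = C1 + a^4 - a^3/3 + sqrt(3)*a^2/2 + 4*a*log(-a) + a*(-3 + 4*log(3))


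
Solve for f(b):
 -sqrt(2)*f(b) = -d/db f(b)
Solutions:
 f(b) = C1*exp(sqrt(2)*b)


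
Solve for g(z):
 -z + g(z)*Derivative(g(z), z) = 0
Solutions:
 g(z) = -sqrt(C1 + z^2)
 g(z) = sqrt(C1 + z^2)


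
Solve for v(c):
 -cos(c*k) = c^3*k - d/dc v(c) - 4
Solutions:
 v(c) = C1 + c^4*k/4 - 4*c + sin(c*k)/k


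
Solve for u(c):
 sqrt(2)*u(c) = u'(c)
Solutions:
 u(c) = C1*exp(sqrt(2)*c)


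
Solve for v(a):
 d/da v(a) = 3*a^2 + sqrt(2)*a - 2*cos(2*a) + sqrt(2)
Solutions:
 v(a) = C1 + a^3 + sqrt(2)*a^2/2 + sqrt(2)*a - sin(2*a)


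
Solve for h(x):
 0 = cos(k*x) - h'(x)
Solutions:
 h(x) = C1 + sin(k*x)/k


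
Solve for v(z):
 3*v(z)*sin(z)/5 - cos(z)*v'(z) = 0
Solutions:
 v(z) = C1/cos(z)^(3/5)


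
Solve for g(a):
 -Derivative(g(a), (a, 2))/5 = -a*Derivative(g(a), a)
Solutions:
 g(a) = C1 + C2*erfi(sqrt(10)*a/2)


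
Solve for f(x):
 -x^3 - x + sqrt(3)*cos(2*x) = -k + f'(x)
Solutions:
 f(x) = C1 + k*x - x^4/4 - x^2/2 + sqrt(3)*sin(2*x)/2


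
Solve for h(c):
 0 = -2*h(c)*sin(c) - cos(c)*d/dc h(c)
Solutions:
 h(c) = C1*cos(c)^2


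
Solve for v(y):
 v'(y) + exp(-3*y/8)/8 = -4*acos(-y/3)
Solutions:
 v(y) = C1 - 4*y*acos(-y/3) - 4*sqrt(9 - y^2) + exp(-3*y/8)/3


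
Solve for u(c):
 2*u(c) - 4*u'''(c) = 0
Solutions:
 u(c) = C3*exp(2^(2/3)*c/2) + (C1*sin(2^(2/3)*sqrt(3)*c/4) + C2*cos(2^(2/3)*sqrt(3)*c/4))*exp(-2^(2/3)*c/4)


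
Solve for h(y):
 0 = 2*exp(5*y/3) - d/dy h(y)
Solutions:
 h(y) = C1 + 6*exp(5*y/3)/5


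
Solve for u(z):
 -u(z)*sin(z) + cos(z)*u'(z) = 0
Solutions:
 u(z) = C1/cos(z)


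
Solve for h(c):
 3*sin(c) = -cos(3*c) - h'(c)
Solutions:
 h(c) = C1 - sin(3*c)/3 + 3*cos(c)


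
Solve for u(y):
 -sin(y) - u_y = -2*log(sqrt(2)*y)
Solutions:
 u(y) = C1 + 2*y*log(y) - 2*y + y*log(2) + cos(y)


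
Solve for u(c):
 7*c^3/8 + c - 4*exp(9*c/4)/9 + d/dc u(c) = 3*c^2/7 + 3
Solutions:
 u(c) = C1 - 7*c^4/32 + c^3/7 - c^2/2 + 3*c + 16*exp(9*c/4)/81


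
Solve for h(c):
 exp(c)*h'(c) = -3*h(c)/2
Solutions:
 h(c) = C1*exp(3*exp(-c)/2)


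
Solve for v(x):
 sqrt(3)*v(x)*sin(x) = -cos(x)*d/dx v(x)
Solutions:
 v(x) = C1*cos(x)^(sqrt(3))


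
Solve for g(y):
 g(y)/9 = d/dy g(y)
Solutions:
 g(y) = C1*exp(y/9)


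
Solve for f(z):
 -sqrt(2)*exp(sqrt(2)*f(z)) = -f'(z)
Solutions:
 f(z) = sqrt(2)*(2*log(-1/(C1 + sqrt(2)*z)) - log(2))/4


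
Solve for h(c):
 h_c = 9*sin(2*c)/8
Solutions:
 h(c) = C1 - 9*cos(2*c)/16


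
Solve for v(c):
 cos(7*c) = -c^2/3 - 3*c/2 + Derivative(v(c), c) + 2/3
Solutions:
 v(c) = C1 + c^3/9 + 3*c^2/4 - 2*c/3 + sin(7*c)/7


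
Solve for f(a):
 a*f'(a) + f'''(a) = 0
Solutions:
 f(a) = C1 + Integral(C2*airyai(-a) + C3*airybi(-a), a)


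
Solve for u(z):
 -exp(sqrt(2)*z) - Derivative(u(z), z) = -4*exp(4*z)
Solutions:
 u(z) = C1 + exp(4*z) - sqrt(2)*exp(sqrt(2)*z)/2


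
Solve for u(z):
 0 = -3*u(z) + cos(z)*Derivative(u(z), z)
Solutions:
 u(z) = C1*(sin(z) + 1)^(3/2)/(sin(z) - 1)^(3/2)


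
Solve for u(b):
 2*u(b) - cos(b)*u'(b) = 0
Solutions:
 u(b) = C1*(sin(b) + 1)/(sin(b) - 1)


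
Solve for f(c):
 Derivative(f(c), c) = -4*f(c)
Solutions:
 f(c) = C1*exp(-4*c)


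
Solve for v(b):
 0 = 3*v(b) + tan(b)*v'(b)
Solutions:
 v(b) = C1/sin(b)^3


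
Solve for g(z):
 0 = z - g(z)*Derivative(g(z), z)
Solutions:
 g(z) = -sqrt(C1 + z^2)
 g(z) = sqrt(C1 + z^2)


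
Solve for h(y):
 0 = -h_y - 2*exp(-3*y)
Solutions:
 h(y) = C1 + 2*exp(-3*y)/3


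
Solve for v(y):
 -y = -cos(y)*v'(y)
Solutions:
 v(y) = C1 + Integral(y/cos(y), y)


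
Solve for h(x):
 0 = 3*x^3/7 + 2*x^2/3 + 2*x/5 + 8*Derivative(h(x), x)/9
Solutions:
 h(x) = C1 - 27*x^4/224 - x^3/4 - 9*x^2/40


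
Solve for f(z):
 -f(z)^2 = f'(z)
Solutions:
 f(z) = 1/(C1 + z)


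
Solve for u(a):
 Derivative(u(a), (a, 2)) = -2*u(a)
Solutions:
 u(a) = C1*sin(sqrt(2)*a) + C2*cos(sqrt(2)*a)


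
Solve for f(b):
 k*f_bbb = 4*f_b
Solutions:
 f(b) = C1 + C2*exp(-2*b*sqrt(1/k)) + C3*exp(2*b*sqrt(1/k))


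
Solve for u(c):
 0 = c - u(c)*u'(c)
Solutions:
 u(c) = -sqrt(C1 + c^2)
 u(c) = sqrt(C1 + c^2)


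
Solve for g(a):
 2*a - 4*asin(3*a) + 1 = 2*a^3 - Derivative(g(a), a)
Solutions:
 g(a) = C1 + a^4/2 - a^2 + 4*a*asin(3*a) - a + 4*sqrt(1 - 9*a^2)/3


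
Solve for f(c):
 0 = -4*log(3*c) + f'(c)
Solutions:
 f(c) = C1 + 4*c*log(c) - 4*c + c*log(81)


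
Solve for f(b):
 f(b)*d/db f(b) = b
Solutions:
 f(b) = -sqrt(C1 + b^2)
 f(b) = sqrt(C1 + b^2)


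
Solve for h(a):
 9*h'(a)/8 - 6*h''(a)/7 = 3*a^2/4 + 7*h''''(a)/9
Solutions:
 h(a) = C1 + C2*exp(-3*2^(1/3)*a*(-16/(147 + sqrt(23657))^(1/3) + 2^(1/3)*(147 + sqrt(23657))^(1/3))/56)*sin(3*2^(1/3)*sqrt(3)*a*(16/(147 + sqrt(23657))^(1/3) + 2^(1/3)*(147 + sqrt(23657))^(1/3))/56) + C3*exp(-3*2^(1/3)*a*(-16/(147 + sqrt(23657))^(1/3) + 2^(1/3)*(147 + sqrt(23657))^(1/3))/56)*cos(3*2^(1/3)*sqrt(3)*a*(16/(147 + sqrt(23657))^(1/3) + 2^(1/3)*(147 + sqrt(23657))^(1/3))/56) + C4*exp(3*2^(1/3)*a*(-16/(147 + sqrt(23657))^(1/3) + 2^(1/3)*(147 + sqrt(23657))^(1/3))/28) + 2*a^3/9 + 32*a^2/63 + 1024*a/1323


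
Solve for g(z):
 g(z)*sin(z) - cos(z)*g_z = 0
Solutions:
 g(z) = C1/cos(z)


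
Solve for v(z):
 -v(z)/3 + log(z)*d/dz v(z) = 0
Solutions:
 v(z) = C1*exp(li(z)/3)


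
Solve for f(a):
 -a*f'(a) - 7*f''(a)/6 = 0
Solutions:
 f(a) = C1 + C2*erf(sqrt(21)*a/7)


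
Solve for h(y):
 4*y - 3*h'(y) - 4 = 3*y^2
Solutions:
 h(y) = C1 - y^3/3 + 2*y^2/3 - 4*y/3


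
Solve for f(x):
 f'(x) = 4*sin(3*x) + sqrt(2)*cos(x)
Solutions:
 f(x) = C1 + sqrt(2)*sin(x) - 4*cos(3*x)/3


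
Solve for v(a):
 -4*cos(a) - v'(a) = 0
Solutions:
 v(a) = C1 - 4*sin(a)


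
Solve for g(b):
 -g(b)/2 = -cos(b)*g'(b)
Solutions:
 g(b) = C1*(sin(b) + 1)^(1/4)/(sin(b) - 1)^(1/4)


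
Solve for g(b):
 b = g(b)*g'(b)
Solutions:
 g(b) = -sqrt(C1 + b^2)
 g(b) = sqrt(C1 + b^2)


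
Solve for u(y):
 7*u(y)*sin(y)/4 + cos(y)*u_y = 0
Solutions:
 u(y) = C1*cos(y)^(7/4)


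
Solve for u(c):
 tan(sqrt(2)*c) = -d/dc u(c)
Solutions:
 u(c) = C1 + sqrt(2)*log(cos(sqrt(2)*c))/2


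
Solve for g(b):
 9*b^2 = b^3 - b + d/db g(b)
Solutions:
 g(b) = C1 - b^4/4 + 3*b^3 + b^2/2


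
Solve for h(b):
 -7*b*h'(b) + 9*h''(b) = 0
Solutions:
 h(b) = C1 + C2*erfi(sqrt(14)*b/6)


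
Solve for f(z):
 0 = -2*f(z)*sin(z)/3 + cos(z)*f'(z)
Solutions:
 f(z) = C1/cos(z)^(2/3)


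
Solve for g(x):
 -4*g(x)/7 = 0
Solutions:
 g(x) = 0


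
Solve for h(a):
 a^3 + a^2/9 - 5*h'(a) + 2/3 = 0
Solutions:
 h(a) = C1 + a^4/20 + a^3/135 + 2*a/15


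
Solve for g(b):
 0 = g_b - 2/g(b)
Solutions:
 g(b) = -sqrt(C1 + 4*b)
 g(b) = sqrt(C1 + 4*b)


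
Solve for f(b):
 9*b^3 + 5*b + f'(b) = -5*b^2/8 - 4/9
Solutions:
 f(b) = C1 - 9*b^4/4 - 5*b^3/24 - 5*b^2/2 - 4*b/9


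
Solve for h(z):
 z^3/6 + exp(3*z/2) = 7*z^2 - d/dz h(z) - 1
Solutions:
 h(z) = C1 - z^4/24 + 7*z^3/3 - z - 2*exp(3*z/2)/3


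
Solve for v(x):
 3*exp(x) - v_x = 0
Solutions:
 v(x) = C1 + 3*exp(x)


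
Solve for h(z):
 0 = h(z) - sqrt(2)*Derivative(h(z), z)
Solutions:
 h(z) = C1*exp(sqrt(2)*z/2)


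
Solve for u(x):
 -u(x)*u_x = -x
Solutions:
 u(x) = -sqrt(C1 + x^2)
 u(x) = sqrt(C1 + x^2)


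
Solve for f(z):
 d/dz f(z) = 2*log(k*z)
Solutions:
 f(z) = C1 + 2*z*log(k*z) - 2*z


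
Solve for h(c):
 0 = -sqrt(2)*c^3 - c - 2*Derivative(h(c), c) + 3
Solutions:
 h(c) = C1 - sqrt(2)*c^4/8 - c^2/4 + 3*c/2


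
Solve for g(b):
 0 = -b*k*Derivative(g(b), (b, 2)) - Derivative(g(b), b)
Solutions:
 g(b) = C1 + b^(((re(k) - 1)*re(k) + im(k)^2)/(re(k)^2 + im(k)^2))*(C2*sin(log(b)*Abs(im(k))/(re(k)^2 + im(k)^2)) + C3*cos(log(b)*im(k)/(re(k)^2 + im(k)^2)))


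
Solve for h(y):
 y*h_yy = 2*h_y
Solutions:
 h(y) = C1 + C2*y^3


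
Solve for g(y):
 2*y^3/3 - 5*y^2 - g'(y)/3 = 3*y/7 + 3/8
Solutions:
 g(y) = C1 + y^4/2 - 5*y^3 - 9*y^2/14 - 9*y/8


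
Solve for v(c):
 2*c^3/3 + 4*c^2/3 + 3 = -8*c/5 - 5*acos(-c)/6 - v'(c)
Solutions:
 v(c) = C1 - c^4/6 - 4*c^3/9 - 4*c^2/5 - 5*c*acos(-c)/6 - 3*c - 5*sqrt(1 - c^2)/6


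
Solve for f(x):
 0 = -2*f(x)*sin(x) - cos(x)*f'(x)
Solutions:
 f(x) = C1*cos(x)^2


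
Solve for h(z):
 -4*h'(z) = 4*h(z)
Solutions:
 h(z) = C1*exp(-z)


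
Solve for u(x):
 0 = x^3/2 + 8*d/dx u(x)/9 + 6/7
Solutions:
 u(x) = C1 - 9*x^4/64 - 27*x/28


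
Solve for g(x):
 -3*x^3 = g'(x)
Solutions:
 g(x) = C1 - 3*x^4/4


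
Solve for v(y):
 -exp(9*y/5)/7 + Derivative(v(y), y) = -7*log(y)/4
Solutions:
 v(y) = C1 - 7*y*log(y)/4 + 7*y/4 + 5*exp(9*y/5)/63


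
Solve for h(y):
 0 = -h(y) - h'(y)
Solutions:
 h(y) = C1*exp(-y)


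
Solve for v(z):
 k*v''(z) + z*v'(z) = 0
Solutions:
 v(z) = C1 + C2*sqrt(k)*erf(sqrt(2)*z*sqrt(1/k)/2)


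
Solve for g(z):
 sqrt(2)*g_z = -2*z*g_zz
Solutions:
 g(z) = C1 + C2*z^(1 - sqrt(2)/2)
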